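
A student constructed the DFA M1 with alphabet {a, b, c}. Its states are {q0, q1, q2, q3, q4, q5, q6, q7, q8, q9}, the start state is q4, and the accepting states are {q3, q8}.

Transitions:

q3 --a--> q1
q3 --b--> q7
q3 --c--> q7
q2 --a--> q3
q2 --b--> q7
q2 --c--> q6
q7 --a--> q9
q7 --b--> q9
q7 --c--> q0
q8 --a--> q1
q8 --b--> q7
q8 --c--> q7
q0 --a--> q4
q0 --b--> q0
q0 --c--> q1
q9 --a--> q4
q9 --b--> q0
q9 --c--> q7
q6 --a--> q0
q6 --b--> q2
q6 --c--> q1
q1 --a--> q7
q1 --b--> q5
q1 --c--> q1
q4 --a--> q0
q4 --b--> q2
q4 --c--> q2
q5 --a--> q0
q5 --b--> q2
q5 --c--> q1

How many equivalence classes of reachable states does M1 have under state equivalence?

First remove the unreachable states {q8}; 9 states remain.
Initial partition by acceptance: {q3} | {q0,q1,q2,q4,q5,q6,q7,q9}.
Split {q0,q1,q2,q4,q5,q6,q7,q9} by δ(·,a) → {q0,q1,q4,q5,q6,q7,q9} and {q2}.
Split {q0,q1,q4,q5,q6,q7,q9} by δ(·,b) → {q0,q1,q7,q9} and {q4,q5,q6}.
Split {q0,q1,q7,q9} by δ(·,a) → {q0,q9} and {q1,q7}.
Split {q4,q5,q6} by δ(·,c) → {q5,q6} and {q4}.
Refine {q1,q7} on symbol a: members go to different blocks, giving {q1} and {q7}.
Split {q0,q9} by δ(·,c) → {q0} and {q9}.
No further refinement is possible. Final partition (8 blocks): {q3} | {q0} | {q2} | {q5,q6} | {q1} | {q4} | {q7} | {q9}.

8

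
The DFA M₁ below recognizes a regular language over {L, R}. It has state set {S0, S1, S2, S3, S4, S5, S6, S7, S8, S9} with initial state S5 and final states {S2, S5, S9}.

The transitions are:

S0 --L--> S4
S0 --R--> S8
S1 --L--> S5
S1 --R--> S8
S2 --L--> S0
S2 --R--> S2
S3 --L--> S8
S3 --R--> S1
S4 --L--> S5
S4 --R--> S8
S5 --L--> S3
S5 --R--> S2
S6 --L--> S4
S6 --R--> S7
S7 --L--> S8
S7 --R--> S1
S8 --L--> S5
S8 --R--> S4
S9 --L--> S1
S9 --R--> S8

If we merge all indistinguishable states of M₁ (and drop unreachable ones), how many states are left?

Reachable states from the start: {S0,S1,S2,S3,S4,S5,S8}. Unreachable: {S6,S7,S9} — drop them.
Initial partition by acceptance: {S2,S5} | {S0,S1,S3,S4,S8}.
Refine {S0,S1,S3,S4,S8} on symbol L: members go to different blocks, giving {S1,S4,S8} and {S0,S3}.
Stable partition: {S2,S5} | {S1,S4,S8} | {S0,S3} — 3 equivalence classes.

3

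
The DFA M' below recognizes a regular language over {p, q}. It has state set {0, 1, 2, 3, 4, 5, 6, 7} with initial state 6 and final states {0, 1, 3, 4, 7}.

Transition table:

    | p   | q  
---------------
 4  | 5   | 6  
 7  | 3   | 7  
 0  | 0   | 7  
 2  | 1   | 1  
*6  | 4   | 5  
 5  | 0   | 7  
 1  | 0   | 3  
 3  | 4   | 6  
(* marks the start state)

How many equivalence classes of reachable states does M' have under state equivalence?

States {1,2} cannot be reached from the start state, so discard them.
P0 = {0,3,4,7} | {5,6}.
Split {0,3,4,7} by δ(·,p) → {0,3,7} and {4}.
Refine {0,3,7} on symbol p: members go to different blocks, giving {0,7} and {3}.
Split {0,7} by δ(·,p) → {0} and {7}.
On input p, block {5,6} splits into {5} and {6}.
Stable partition: {0} | {5} | {4} | {3} | {7} | {6} — 6 equivalence classes.

6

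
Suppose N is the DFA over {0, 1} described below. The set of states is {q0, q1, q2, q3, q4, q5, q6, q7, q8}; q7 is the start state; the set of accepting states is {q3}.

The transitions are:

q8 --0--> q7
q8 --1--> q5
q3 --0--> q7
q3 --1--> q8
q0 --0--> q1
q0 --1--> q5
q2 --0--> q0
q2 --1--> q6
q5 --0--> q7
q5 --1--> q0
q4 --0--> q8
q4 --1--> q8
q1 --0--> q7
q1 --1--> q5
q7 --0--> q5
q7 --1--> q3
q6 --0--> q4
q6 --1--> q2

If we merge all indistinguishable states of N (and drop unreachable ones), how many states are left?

Reachable states from the start: {q0,q1,q3,q5,q7,q8}. Unreachable: {q2,q4,q6} — drop them.
P0 = {q3} | {q0,q1,q5,q7,q8}.
Split {q0,q1,q5,q7,q8} by δ(·,1) → {q0,q1,q5,q8} and {q7}.
On input 0, block {q0,q1,q5,q8} splits into {q1,q5,q8} and {q0}.
Refine {q1,q5,q8} on symbol 1: members go to different blocks, giving {q1,q8} and {q5}.
No further refinement is possible. Final partition (5 blocks): {q3} | {q1,q8} | {q7} | {q0} | {q5}.

5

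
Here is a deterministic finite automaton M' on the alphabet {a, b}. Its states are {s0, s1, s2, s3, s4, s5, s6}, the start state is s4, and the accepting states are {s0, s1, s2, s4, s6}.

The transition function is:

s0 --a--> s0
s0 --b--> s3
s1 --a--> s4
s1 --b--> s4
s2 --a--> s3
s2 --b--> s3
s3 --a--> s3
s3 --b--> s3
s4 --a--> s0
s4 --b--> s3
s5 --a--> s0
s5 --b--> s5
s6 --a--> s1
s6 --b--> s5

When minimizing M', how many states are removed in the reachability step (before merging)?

Starting at s4 and following transitions, the reachable set is {s0, s3, s4}. That leaves s1, s2, s5, s6 unreachable — 4 in total.

4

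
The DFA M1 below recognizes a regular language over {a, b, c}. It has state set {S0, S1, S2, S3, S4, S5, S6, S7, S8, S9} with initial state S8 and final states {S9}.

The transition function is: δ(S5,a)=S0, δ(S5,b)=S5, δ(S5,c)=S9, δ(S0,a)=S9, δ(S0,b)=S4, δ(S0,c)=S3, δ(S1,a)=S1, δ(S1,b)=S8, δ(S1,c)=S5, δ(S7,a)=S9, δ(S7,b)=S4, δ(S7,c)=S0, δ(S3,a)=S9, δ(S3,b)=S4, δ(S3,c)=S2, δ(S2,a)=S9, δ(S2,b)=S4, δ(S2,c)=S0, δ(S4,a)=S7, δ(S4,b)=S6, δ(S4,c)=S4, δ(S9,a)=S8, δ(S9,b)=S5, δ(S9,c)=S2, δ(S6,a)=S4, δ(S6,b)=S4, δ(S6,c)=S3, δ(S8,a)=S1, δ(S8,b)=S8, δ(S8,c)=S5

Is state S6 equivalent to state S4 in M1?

Every state is reachable, so we keep all 10.
P0 = {S9} | {S0,S1,S2,S3,S4,S5,S6,S7,S8}.
Refine {S0,S1,S2,S3,S4,S5,S6,S7,S8} on symbol a: members go to different blocks, giving {S1,S4,S5,S6,S8} and {S0,S2,S3,S7}.
On input a, block {S1,S4,S5,S6,S8} splits into {S1,S6,S8} and {S4,S5}.
Split {S1,S6,S8} by δ(·,a) → {S1,S8} and {S6}.
Refine {S4,S5} on symbol b: members go to different blocks, giving {S4} and {S5}.
The partition is now stable with 6 blocks: {S9} | {S1,S8} | {S0,S2,S3,S7} | {S4} | {S6} | {S5}.
S6 and S4 end up in different blocks, so they are distinguishable. For instance, the string 'aa' is accepted from only S4.

No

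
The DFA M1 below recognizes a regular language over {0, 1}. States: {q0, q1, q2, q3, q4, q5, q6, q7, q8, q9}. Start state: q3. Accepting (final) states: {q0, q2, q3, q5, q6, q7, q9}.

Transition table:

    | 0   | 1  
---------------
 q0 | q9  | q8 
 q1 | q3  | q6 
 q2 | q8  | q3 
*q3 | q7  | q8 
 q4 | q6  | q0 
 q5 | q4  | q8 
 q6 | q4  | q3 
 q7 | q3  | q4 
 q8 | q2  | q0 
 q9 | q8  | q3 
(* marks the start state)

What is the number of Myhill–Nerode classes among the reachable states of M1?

4

First remove the unreachable states {q1,q5}; 8 states remain.
Start with accepting vs non-accepting: {q0,q2,q3,q6,q7,q9} | {q4,q8}.
Refine {q0,q2,q3,q6,q7,q9} on symbol 0: members go to different blocks, giving {q0,q3,q7} and {q2,q6,q9}.
Refine {q0,q3,q7} on symbol 0: members go to different blocks, giving {q3,q7} and {q0}.
The partition is now stable with 4 blocks: {q3,q7} | {q4,q8} | {q2,q6,q9} | {q0}.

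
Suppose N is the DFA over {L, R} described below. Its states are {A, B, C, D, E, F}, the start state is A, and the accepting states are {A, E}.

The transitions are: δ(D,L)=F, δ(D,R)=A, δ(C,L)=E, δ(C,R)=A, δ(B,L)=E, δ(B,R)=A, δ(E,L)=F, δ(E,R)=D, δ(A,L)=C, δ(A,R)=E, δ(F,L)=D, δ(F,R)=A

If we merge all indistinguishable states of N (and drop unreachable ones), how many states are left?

First remove the unreachable states {B}; 5 states remain.
Start with accepting vs non-accepting: {A,E} | {C,D,F}.
Split {A,E} by δ(·,R) → {A} and {E}.
On input L, block {C,D,F} splits into {D,F} and {C}.
No further refinement is possible. Final partition (4 blocks): {A} | {D,F} | {E} | {C}.

4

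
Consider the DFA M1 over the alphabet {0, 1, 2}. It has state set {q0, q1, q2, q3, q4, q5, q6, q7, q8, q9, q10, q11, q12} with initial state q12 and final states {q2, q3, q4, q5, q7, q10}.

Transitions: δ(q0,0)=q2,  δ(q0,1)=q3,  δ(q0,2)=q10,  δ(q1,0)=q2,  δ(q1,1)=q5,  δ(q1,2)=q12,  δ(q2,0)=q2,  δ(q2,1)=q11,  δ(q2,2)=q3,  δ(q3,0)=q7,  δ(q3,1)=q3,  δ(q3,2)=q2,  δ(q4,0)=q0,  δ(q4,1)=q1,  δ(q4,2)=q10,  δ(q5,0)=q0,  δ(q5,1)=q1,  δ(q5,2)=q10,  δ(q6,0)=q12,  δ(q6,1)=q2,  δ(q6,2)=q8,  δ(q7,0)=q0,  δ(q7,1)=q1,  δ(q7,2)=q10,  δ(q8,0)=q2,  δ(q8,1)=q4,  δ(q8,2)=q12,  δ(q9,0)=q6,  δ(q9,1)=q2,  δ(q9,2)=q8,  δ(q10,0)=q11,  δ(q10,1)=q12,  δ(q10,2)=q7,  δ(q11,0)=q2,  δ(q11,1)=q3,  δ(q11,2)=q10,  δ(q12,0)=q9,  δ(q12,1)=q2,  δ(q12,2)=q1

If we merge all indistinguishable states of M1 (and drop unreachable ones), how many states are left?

P0 = {q2,q3,q4,q5,q7,q10} | {q0,q1,q6,q8,q9,q11,q12}.
Split {q2,q3,q4,q5,q7,q10} by δ(·,0) → {q4,q5,q7,q10} and {q2,q3}.
On input 0, block {q0,q1,q6,q8,q9,q11,q12} splits into {q0,q1,q8,q11} and {q6,q9,q12}.
On input 1, block {q4,q5,q7,q10} splits into {q4,q5,q7} and {q10}.
Split {q0,q1,q8,q11} by δ(·,1) → {q0,q11} and {q1,q8}.
Refine {q2,q3} on symbol 0: members go to different blocks, giving {q2} and {q3}.
No further refinement is possible. Final partition (7 blocks): {q4,q5,q7} | {q0,q11} | {q2} | {q6,q9,q12} | {q10} | {q1,q8} | {q3}.

7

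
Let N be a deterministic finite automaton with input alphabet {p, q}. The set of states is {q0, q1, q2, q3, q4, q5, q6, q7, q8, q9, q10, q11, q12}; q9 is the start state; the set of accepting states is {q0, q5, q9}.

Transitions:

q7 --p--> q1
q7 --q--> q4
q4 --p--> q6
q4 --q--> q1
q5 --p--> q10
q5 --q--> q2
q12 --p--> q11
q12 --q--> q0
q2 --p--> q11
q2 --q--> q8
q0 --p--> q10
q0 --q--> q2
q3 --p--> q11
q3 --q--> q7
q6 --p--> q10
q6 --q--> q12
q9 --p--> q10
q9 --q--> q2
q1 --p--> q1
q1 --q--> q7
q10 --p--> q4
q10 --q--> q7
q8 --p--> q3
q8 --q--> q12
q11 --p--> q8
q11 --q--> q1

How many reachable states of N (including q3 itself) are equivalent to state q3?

2

Reachable states from the start: {q0,q1,q2,q3,q4,q6,q7,q8,q9,q10,q11,q12}. Unreachable: {q5} — drop them.
Start with accepting vs non-accepting: {q0,q9} | {q1,q2,q3,q4,q6,q7,q8,q10,q11,q12}.
Refine {q1,q2,q3,q4,q6,q7,q8,q10,q11,q12} on symbol q: members go to different blocks, giving {q1,q2,q3,q4,q6,q7,q8,q10,q11} and {q12}.
On input q, block {q1,q2,q3,q4,q6,q7,q8,q10,q11} splits into {q1,q2,q3,q4,q7,q10,q11} and {q6,q8}.
Split {q1,q2,q3,q4,q7,q10,q11} by δ(·,p) → {q1,q2,q3,q7,q10} and {q4,q11}.
Split {q1,q2,q3,q7,q10} by δ(·,p) → {q2,q3,q10} and {q1,q7}.
Split {q2,q3,q10} by δ(·,q) → {q3,q10} and {q2}.
Refine {q1,q7} on symbol q: members go to different blocks, giving {q1} and {q7}.
Stable partition: {q0,q9} | {q3,q10} | {q12} | {q6,q8} | {q4,q11} | {q1} | {q2} | {q7} — 8 equivalence classes.
State q3 belongs to the block {q3,q10}, which has 2 states.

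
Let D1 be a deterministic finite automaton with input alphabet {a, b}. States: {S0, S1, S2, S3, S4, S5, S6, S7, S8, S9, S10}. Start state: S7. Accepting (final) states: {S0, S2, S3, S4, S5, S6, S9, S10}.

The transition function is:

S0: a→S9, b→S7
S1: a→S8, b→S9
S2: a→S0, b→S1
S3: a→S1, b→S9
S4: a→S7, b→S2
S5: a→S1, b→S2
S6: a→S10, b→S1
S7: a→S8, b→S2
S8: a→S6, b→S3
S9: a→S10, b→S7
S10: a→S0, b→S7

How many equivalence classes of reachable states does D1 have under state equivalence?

States {S4,S5} cannot be reached from the start state, so discard them.
Initial partition by acceptance: {S0,S2,S3,S6,S9,S10} | {S1,S7,S8}.
Refine {S0,S2,S3,S6,S9,S10} on symbol a: members go to different blocks, giving {S0,S2,S6,S9,S10} and {S3}.
On input a, block {S1,S7,S8} splits into {S1,S7} and {S8}.
Stable partition: {S0,S2,S6,S9,S10} | {S1,S7} | {S3} | {S8} — 4 equivalence classes.

4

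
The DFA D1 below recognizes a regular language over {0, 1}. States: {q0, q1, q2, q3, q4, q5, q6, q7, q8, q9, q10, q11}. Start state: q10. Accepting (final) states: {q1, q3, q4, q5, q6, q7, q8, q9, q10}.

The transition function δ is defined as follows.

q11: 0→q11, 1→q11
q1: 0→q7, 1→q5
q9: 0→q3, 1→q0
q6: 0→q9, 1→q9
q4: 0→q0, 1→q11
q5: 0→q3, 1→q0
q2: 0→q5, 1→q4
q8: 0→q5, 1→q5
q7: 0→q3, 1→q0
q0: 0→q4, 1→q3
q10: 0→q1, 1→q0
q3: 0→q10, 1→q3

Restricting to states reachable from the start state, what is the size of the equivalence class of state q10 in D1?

Reachable states from the start: {q0,q1,q3,q4,q5,q7,q10,q11}. Unreachable: {q2,q6,q8,q9} — drop them.
Initial partition by acceptance: {q1,q3,q4,q5,q7,q10} | {q0,q11}.
On input 0, block {q1,q3,q4,q5,q7,q10} splits into {q1,q3,q5,q7,q10} and {q4}.
On input 1, block {q1,q3,q5,q7,q10} splits into {q5,q7,q10} and {q1,q3}.
Split {q0,q11} by δ(·,0) → {q0} and {q11}.
Refine {q1,q3} on symbol 1: members go to different blocks, giving {q1} and {q3}.
On input 0, block {q5,q7,q10} splits into {q5,q7} and {q10}.
The partition is now stable with 7 blocks: {q5,q7} | {q0} | {q4} | {q1} | {q11} | {q3} | {q10}.
The equivalence class containing q10 is {q10}, of size 1.

1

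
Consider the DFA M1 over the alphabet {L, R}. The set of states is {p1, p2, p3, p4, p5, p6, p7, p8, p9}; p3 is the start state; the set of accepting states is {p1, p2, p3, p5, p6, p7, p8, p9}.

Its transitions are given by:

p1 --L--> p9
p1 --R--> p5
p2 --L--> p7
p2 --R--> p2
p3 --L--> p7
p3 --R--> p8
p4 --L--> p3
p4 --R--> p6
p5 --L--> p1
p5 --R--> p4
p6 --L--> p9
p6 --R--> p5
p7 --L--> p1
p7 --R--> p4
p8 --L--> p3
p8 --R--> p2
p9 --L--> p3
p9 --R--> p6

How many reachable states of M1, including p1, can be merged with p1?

Start with accepting vs non-accepting: {p1,p2,p3,p5,p6,p7,p8,p9} | {p4}.
On input R, block {p1,p2,p3,p5,p6,p7,p8,p9} splits into {p1,p2,p3,p6,p8,p9} and {p5,p7}.
Refine {p1,p2,p3,p6,p8,p9} on symbol L: members go to different blocks, giving {p1,p6,p8,p9} and {p2,p3}.
On input L, block {p1,p6,p8,p9} splits into {p1,p6} and {p8,p9}.
Refine {p2,p3} on symbol R: members go to different blocks, giving {p2} and {p3}.
Split {p8,p9} by δ(·,R) → {p8} and {p9}.
Stable partition: {p1,p6} | {p4} | {p5,p7} | {p2} | {p8} | {p3} | {p9} — 7 equivalence classes.
State p1 belongs to the block {p1,p6}, which has 2 states.

2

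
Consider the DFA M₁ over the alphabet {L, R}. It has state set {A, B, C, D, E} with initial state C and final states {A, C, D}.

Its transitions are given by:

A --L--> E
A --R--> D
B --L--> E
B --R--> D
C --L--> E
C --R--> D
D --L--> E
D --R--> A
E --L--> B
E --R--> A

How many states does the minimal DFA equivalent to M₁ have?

All states are reachable from the start state.
Initial partition by acceptance: {A,C,D} | {B,E}.
No further refinement is possible. Final partition (2 blocks): {A,C,D} | {B,E}.

2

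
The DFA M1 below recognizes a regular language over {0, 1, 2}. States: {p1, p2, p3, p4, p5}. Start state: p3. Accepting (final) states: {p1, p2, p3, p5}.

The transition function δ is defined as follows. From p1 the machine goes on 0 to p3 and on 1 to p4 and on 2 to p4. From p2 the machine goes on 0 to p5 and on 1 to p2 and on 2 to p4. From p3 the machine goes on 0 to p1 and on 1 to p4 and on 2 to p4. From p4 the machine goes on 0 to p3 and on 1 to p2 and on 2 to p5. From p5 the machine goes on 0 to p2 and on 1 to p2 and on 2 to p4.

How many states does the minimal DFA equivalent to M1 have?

Every state is reachable, so we keep all 5.
Initial partition by acceptance: {p1,p2,p3,p5} | {p4}.
Refine {p1,p2,p3,p5} on symbol 1: members go to different blocks, giving {p1,p3} and {p2,p5}.
Stable partition: {p1,p3} | {p4} | {p2,p5} — 3 equivalence classes.

3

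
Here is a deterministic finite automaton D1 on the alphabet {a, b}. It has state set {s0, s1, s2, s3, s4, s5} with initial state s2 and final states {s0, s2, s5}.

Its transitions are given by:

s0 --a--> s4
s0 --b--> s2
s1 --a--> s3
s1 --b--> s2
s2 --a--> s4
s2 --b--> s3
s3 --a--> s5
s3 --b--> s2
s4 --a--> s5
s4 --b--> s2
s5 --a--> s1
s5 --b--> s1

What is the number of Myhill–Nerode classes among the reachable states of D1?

Reachable states from the start: {s1,s2,s3,s4,s5}. Unreachable: {s0} — drop them.
Initial partition by acceptance: {s2,s5} | {s1,s3,s4}.
Refine {s1,s3,s4} on symbol a: members go to different blocks, giving {s3,s4} and {s1}.
Split {s2,s5} by δ(·,a) → {s2} and {s5}.
Stable partition: {s2} | {s3,s4} | {s1} | {s5} — 4 equivalence classes.

4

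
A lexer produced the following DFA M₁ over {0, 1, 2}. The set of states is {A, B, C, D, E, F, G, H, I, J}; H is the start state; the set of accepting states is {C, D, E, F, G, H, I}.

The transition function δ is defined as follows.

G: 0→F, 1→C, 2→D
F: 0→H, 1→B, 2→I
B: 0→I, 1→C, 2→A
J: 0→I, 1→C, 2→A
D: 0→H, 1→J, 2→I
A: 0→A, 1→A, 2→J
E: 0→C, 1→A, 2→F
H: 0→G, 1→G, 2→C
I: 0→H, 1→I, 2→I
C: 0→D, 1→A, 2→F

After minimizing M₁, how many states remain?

7

First remove the unreachable states {E}; 9 states remain.
P0 = {C,D,F,G,H,I} | {A,B,J}.
On input 1, block {C,D,F,G,H,I} splits into {C,D,F} and {G,H,I}.
Split {C,D,F} by δ(·,0) → {D,F} and {C}.
Split {A,B,J} by δ(·,0) → {B,J} and {A}.
Split {G,H,I} by δ(·,0) → {H,I} and {G}.
Refine {H,I} on symbol 0: members go to different blocks, giving {H} and {I}.
No further refinement is possible. Final partition (7 blocks): {D,F} | {B,J} | {H} | {C} | {A} | {G} | {I}.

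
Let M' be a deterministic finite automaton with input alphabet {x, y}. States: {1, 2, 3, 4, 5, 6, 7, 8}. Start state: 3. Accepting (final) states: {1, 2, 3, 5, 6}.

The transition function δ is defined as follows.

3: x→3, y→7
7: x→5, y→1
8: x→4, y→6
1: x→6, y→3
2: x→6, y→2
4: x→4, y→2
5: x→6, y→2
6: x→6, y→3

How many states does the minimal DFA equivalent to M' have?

States {4,8} cannot be reached from the start state, so discard them.
P0 = {1,2,3,5,6} | {7}.
Split {1,2,3,5,6} by δ(·,y) → {1,2,5,6} and {3}.
Refine {1,2,5,6} on symbol y: members go to different blocks, giving {1,6} and {2,5}.
Stable partition: {1,6} | {7} | {3} | {2,5} — 4 equivalence classes.

4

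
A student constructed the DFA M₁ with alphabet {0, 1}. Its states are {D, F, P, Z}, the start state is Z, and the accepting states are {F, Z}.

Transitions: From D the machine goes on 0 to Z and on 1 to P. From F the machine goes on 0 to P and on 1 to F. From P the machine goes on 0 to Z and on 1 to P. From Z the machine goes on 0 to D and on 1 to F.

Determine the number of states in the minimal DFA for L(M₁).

Start with accepting vs non-accepting: {F,Z} | {D,P}.
Stable partition: {F,Z} | {D,P} — 2 equivalence classes.

2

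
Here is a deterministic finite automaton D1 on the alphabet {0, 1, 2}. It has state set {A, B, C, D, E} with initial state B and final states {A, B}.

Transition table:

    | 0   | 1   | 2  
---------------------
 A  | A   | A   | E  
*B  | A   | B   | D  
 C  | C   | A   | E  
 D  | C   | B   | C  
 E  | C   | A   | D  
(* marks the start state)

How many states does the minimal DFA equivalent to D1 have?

2

Every state is reachable, so we keep all 5.
Start with accepting vs non-accepting: {A,B} | {C,D,E}.
No further refinement is possible. Final partition (2 blocks): {A,B} | {C,D,E}.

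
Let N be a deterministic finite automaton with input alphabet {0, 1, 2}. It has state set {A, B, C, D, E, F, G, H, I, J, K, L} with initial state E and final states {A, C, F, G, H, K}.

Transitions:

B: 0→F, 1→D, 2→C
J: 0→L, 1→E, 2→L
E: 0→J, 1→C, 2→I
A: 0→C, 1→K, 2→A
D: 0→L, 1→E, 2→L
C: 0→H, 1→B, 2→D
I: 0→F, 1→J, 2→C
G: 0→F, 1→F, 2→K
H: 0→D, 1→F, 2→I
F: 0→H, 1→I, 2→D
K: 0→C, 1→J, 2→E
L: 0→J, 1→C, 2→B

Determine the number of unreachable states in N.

3

BFS from E reaches {B, C, D, E, F, H, I, J, L}; the 3 state(s) A, G, K are never visited.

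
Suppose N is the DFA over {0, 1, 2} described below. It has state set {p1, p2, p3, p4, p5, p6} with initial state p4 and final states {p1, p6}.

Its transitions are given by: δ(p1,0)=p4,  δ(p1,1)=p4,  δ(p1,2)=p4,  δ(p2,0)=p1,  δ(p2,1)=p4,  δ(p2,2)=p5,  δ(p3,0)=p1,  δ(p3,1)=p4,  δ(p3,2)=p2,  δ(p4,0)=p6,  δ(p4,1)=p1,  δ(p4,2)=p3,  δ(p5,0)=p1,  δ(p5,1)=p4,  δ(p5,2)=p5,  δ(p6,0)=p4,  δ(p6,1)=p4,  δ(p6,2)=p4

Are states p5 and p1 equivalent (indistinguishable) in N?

No

P0 = {p1,p6} | {p2,p3,p4,p5}.
Refine {p2,p3,p4,p5} on symbol 1: members go to different blocks, giving {p2,p3,p5} and {p4}.
The partition is now stable with 3 blocks: {p1,p6} | {p2,p3,p5} | {p4}.
p5 and p1 end up in different blocks, so they are distinguishable. For instance, the string 'ε' is accepted from only p1.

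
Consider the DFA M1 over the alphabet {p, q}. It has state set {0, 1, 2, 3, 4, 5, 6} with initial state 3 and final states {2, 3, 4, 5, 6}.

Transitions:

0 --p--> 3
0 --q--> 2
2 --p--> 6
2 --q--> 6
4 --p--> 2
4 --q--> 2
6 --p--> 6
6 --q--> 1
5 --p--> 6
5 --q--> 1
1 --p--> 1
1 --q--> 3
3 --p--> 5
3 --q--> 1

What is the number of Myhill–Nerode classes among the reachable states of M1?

2

States {0,2,4} cannot be reached from the start state, so discard them.
Start with accepting vs non-accepting: {3,5,6} | {1}.
The partition is now stable with 2 blocks: {3,5,6} | {1}.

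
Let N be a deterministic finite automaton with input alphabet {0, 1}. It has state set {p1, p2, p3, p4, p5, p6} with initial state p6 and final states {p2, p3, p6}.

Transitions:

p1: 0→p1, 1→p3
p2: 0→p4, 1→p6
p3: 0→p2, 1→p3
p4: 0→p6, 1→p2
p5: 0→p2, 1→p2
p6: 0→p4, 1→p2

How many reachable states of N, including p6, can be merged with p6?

States {p1,p3,p5} cannot be reached from the start state, so discard them.
Initial partition by acceptance: {p2,p6} | {p4}.
No further refinement is possible. Final partition (2 blocks): {p2,p6} | {p4}.
The equivalence class containing p6 is {p2,p6}, of size 2.

2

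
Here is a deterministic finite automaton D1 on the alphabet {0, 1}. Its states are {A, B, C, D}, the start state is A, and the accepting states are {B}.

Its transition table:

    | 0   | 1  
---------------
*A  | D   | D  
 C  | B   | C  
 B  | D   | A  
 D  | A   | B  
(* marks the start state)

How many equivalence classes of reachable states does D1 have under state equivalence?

First remove the unreachable states {C}; 3 states remain.
Initial partition by acceptance: {B} | {A,D}.
Split {A,D} by δ(·,1) → {A} and {D}.
Stable partition: {B} | {A} | {D} — 3 equivalence classes.

3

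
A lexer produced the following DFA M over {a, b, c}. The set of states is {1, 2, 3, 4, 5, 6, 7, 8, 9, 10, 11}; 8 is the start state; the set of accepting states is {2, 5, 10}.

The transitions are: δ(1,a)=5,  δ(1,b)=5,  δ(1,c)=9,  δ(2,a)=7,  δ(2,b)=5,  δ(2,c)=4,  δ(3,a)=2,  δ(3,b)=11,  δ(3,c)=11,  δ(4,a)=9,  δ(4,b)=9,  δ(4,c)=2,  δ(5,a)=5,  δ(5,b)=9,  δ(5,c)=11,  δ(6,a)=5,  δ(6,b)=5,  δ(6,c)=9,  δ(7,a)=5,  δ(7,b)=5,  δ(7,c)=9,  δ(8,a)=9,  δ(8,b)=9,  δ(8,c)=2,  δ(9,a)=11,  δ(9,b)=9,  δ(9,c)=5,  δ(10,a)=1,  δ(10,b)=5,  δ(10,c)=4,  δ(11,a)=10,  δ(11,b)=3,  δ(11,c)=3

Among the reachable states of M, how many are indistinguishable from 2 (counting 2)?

2

First remove the unreachable states {6}; 10 states remain.
P0 = {2,5,10} | {1,3,4,7,8,9,11}.
On input a, block {2,5,10} splits into {2,10} and {5}.
Split {1,3,4,7,8,9,11} by δ(·,a) → {4,8,9} and {1,7} and {3,11}.
Refine {4,8,9} on symbol a: members go to different blocks, giving {4,8} and {9}.
No further refinement is possible. Final partition (6 blocks): {2,10} | {4,8} | {5} | {1,7} | {3,11} | {9}.
State 2 belongs to the block {2,10}, which has 2 states.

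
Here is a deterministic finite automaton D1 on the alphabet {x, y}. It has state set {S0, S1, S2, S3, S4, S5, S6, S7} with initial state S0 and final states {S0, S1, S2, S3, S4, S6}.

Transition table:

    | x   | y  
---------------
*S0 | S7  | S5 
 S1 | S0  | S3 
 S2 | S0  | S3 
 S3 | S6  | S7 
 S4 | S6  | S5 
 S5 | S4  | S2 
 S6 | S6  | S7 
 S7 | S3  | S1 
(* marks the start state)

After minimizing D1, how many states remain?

4

Start with accepting vs non-accepting: {S0,S1,S2,S3,S4,S6} | {S5,S7}.
On input x, block {S0,S1,S2,S3,S4,S6} splits into {S1,S2,S3,S4,S6} and {S0}.
On input x, block {S1,S2,S3,S4,S6} splits into {S3,S4,S6} and {S1,S2}.
No further refinement is possible. Final partition (4 blocks): {S3,S4,S6} | {S5,S7} | {S0} | {S1,S2}.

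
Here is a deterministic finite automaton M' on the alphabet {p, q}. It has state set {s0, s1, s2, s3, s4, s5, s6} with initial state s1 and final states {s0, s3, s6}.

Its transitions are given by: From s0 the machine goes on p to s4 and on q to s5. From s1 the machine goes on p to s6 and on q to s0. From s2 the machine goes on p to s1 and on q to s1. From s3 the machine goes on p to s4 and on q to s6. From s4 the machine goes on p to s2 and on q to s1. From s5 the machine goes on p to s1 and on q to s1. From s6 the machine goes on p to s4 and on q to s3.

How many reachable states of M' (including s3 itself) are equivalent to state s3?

Every state is reachable, so we keep all 7.
Start with accepting vs non-accepting: {s0,s3,s6} | {s1,s2,s4,s5}.
Split {s0,s3,s6} by δ(·,q) → {s3,s6} and {s0}.
Split {s1,s2,s4,s5} by δ(·,p) → {s2,s4,s5} and {s1}.
On input p, block {s2,s4,s5} splits into {s2,s5} and {s4}.
Stable partition: {s3,s6} | {s2,s5} | {s0} | {s1} | {s4} — 5 equivalence classes.
State s3 belongs to the block {s3,s6}, which has 2 states.

2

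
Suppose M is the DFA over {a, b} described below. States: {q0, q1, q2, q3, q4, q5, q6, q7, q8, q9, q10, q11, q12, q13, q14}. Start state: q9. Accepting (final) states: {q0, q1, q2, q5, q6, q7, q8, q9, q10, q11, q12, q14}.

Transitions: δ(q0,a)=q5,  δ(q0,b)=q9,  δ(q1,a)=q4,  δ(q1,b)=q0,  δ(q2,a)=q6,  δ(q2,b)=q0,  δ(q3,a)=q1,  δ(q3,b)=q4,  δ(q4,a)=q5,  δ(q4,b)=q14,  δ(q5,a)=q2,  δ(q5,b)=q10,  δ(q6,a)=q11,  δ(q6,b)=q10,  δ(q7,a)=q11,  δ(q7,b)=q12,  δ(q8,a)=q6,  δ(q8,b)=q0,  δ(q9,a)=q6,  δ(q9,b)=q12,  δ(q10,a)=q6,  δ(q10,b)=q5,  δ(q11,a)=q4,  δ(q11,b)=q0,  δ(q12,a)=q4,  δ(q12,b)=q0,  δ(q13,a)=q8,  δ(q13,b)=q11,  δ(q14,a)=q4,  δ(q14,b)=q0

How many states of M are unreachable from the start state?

5

BFS from q9 reaches {q0, q2, q4, q5, q6, q9, q10, q11, q12, q14}; the 5 state(s) q1, q3, q7, q8, q13 are never visited.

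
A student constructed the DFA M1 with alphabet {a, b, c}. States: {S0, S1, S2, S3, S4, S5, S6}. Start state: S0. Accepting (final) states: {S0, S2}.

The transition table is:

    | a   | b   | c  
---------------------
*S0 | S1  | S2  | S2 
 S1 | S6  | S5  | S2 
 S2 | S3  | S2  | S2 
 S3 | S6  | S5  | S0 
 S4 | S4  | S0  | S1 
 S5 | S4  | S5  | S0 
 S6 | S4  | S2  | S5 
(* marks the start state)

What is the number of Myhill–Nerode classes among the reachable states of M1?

3

Every state is reachable, so we keep all 7.
P0 = {S0,S2} | {S1,S3,S4,S5,S6}.
On input b, block {S1,S3,S4,S5,S6} splits into {S1,S3,S5} and {S4,S6}.
Stable partition: {S0,S2} | {S1,S3,S5} | {S4,S6} — 3 equivalence classes.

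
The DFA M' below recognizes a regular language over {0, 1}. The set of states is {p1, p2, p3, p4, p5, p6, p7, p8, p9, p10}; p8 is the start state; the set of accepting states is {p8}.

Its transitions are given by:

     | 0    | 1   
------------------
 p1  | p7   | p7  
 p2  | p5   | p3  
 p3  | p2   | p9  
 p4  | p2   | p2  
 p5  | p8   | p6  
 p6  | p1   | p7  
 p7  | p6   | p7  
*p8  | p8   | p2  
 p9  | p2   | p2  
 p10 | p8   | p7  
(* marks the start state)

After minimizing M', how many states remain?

First remove the unreachable states {p4,p10}; 8 states remain.
P0 = {p8} | {p1,p2,p3,p5,p6,p7,p9}.
Split {p1,p2,p3,p5,p6,p7,p9} by δ(·,0) → {p1,p2,p3,p6,p7,p9} and {p5}.
On input 0, block {p1,p2,p3,p6,p7,p9} splits into {p1,p3,p6,p7,p9} and {p2}.
On input 0, block {p1,p3,p6,p7,p9} splits into {p1,p6,p7} and {p3,p9}.
Split {p3,p9} by δ(·,1) → {p3} and {p9}.
No further refinement is possible. Final partition (6 blocks): {p8} | {p1,p6,p7} | {p5} | {p2} | {p3} | {p9}.

6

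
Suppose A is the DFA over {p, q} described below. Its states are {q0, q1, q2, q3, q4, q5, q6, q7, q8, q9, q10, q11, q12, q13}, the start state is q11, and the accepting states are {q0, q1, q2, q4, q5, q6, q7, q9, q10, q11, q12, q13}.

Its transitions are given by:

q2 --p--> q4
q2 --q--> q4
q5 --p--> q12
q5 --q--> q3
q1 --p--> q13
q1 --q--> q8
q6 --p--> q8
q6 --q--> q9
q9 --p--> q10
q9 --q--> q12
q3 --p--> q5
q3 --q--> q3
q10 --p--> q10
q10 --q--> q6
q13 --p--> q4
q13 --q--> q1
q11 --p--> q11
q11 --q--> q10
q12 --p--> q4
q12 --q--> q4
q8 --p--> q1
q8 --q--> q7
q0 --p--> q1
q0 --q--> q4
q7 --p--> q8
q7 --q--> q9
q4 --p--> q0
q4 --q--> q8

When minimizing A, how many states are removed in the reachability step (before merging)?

BFS from q11 reaches {q0, q1, q4, q6, q7, q8, q9, q10, q11, q12, q13}; the 3 state(s) q2, q3, q5 are never visited.

3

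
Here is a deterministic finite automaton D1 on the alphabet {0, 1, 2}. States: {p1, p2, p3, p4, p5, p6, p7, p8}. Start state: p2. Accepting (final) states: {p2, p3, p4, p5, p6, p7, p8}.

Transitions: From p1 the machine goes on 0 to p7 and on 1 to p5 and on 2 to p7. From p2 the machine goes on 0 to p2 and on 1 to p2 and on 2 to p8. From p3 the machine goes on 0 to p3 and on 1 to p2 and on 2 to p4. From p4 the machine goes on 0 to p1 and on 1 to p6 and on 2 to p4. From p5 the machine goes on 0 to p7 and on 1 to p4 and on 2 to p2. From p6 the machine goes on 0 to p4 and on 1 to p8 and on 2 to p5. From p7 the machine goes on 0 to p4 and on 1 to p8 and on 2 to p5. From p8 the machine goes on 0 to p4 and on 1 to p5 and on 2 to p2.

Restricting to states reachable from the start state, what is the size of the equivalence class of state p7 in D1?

2

States {p3} cannot be reached from the start state, so discard them.
P0 = {p2,p4,p5,p6,p7,p8} | {p1}.
Refine {p2,p4,p5,p6,p7,p8} on symbol 0: members go to different blocks, giving {p2,p5,p6,p7,p8} and {p4}.
On input 0, block {p2,p5,p6,p7,p8} splits into {p6,p7,p8} and {p2,p5}.
On input 1, block {p6,p7,p8} splits into {p6,p7} and {p8}.
Split {p2,p5} by δ(·,0) → {p2} and {p5}.
The partition is now stable with 6 blocks: {p6,p7} | {p1} | {p4} | {p2} | {p8} | {p5}.
The equivalence class containing p7 is {p6,p7}, of size 2.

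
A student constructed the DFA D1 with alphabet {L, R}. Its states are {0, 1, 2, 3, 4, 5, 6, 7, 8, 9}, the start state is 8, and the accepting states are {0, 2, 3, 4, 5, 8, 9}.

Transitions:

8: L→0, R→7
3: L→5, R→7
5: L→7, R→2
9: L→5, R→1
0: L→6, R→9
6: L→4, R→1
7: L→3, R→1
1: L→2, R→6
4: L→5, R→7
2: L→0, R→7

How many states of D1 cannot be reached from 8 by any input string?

0

A breadth-first search from the start state visits every state.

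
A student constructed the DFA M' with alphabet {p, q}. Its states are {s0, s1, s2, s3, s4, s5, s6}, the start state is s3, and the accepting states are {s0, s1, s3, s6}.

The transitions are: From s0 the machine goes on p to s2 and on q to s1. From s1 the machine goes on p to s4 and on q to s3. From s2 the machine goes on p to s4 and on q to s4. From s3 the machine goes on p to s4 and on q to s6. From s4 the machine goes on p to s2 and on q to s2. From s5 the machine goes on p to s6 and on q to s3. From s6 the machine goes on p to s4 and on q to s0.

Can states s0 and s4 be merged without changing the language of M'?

No

Reachable states from the start: {s0,s1,s2,s3,s4,s6}. Unreachable: {s5} — drop them.
Initial partition by acceptance: {s0,s1,s3,s6} | {s2,s4}.
The partition is now stable with 2 blocks: {s0,s1,s3,s6} | {s2,s4}.
s0 and s4 end up in different blocks, so they are distinguishable. For instance, the string 'ε' is accepted from only s0.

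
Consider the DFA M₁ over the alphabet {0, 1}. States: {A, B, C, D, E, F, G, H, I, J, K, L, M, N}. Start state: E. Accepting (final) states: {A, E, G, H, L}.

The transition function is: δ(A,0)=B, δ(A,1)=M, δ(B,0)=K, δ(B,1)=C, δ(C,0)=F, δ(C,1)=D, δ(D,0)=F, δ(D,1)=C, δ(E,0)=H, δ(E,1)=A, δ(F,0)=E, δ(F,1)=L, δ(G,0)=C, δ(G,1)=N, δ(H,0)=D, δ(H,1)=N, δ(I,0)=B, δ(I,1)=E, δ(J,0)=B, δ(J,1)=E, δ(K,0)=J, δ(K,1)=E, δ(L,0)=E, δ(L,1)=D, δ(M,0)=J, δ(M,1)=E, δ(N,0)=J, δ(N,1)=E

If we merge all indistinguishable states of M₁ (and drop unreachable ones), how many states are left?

States {G,I} cannot be reached from the start state, so discard them.
Start with accepting vs non-accepting: {A,E,H,L} | {B,C,D,F,J,K,M,N}.
Split {A,E,H,L} by δ(·,0) → {A,H} and {E,L}.
On input 0, block {B,C,D,F,J,K,M,N} splits into {B,C,D,J,K,M,N} and {F}.
Refine {B,C,D,J,K,M,N} on symbol 0: members go to different blocks, giving {B,J,K,M,N} and {C,D}.
On input 0, block {A,H} splits into {A} and {H}.
Refine {B,J,K,M,N} on symbol 1: members go to different blocks, giving {J,K,M,N} and {B}.
On input 0, block {J,K,M,N} splits into {K,M,N} and {J}.
Split {E,L} by δ(·,0) → {E} and {L}.
No further refinement is possible. Final partition (9 blocks): {A} | {K,M,N} | {E} | {F} | {C,D} | {H} | {B} | {J} | {L}.

9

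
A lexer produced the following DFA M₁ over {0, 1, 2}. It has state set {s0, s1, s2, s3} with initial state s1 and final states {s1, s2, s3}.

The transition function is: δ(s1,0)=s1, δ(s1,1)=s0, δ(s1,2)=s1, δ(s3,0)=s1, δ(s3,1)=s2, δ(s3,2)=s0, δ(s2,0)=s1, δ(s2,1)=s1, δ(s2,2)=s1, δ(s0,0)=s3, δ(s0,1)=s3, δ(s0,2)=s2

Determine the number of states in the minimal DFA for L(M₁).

4

All states are reachable from the start state.
Start with accepting vs non-accepting: {s1,s2,s3} | {s0}.
Split {s1,s2,s3} by δ(·,1) → {s2,s3} and {s1}.
Refine {s2,s3} on symbol 1: members go to different blocks, giving {s2} and {s3}.
The partition is now stable with 4 blocks: {s2} | {s0} | {s1} | {s3}.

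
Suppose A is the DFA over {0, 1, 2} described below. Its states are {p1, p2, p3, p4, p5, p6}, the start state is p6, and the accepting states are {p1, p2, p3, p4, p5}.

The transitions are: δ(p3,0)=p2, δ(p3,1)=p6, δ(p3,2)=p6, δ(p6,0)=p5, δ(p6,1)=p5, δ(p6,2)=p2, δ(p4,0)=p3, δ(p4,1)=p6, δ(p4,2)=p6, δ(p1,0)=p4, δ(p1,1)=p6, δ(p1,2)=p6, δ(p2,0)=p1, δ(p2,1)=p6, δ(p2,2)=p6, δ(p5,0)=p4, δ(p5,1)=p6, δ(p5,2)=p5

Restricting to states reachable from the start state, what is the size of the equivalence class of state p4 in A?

4

Every state is reachable, so we keep all 6.
P0 = {p1,p2,p3,p4,p5} | {p6}.
Refine {p1,p2,p3,p4,p5} on symbol 2: members go to different blocks, giving {p1,p2,p3,p4} and {p5}.
Stable partition: {p1,p2,p3,p4} | {p6} | {p5} — 3 equivalence classes.
State p4 belongs to the block {p1,p2,p3,p4}, which has 4 states.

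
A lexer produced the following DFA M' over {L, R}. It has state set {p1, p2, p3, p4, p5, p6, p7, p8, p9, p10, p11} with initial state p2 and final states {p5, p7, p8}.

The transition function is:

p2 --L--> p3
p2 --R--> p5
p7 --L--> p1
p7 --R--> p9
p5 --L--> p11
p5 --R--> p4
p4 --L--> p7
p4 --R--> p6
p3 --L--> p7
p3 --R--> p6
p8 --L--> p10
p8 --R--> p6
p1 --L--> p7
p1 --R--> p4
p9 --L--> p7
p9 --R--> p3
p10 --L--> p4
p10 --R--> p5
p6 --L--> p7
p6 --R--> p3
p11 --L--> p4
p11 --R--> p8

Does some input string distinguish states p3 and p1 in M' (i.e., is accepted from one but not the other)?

All states are reachable from the start state.
Initial partition by acceptance: {p5,p7,p8} | {p1,p2,p3,p4,p6,p9,p10,p11}.
On input L, block {p1,p2,p3,p4,p6,p9,p10,p11} splits into {p1,p3,p4,p6,p9} and {p2,p10,p11}.
Refine {p5,p7,p8} on symbol L: members go to different blocks, giving {p5,p8} and {p7}.
Stable partition: {p5,p8} | {p1,p3,p4,p6,p9} | {p2,p10,p11} | {p7} — 4 equivalence classes.
p3 and p1 lie in the same block of the stable partition, so they are equivalent — no string distinguishes them.

No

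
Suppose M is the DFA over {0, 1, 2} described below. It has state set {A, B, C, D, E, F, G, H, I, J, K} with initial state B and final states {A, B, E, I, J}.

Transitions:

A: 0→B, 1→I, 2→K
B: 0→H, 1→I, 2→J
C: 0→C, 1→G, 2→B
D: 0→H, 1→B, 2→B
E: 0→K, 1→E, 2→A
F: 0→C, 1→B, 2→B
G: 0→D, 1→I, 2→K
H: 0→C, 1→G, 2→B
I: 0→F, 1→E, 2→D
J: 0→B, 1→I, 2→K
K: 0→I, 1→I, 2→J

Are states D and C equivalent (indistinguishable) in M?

Every state is reachable, so we keep all 11.
Start with accepting vs non-accepting: {A,B,E,I,J} | {C,D,F,G,H,K}.
Split {A,B,E,I,J} by δ(·,0) → {B,E,I} and {A,J}.
On input 2, block {B,E,I} splits into {B,E} and {I}.
Split {B,E} by δ(·,1) → {B} and {E}.
Split {C,D,F,G,H,K} by δ(·,0) → {C,D,F,G,H} and {K}.
Refine {C,D,F,G,H} on symbol 1: members go to different blocks, giving {C,H} and {D,F} and {G}.
The partition is now stable with 8 blocks: {B} | {C,H} | {A,J} | {I} | {E} | {K} | {D,F} | {G}.
D and C end up in different blocks, so they are distinguishable. For instance, the string '1' is accepted from only D.

No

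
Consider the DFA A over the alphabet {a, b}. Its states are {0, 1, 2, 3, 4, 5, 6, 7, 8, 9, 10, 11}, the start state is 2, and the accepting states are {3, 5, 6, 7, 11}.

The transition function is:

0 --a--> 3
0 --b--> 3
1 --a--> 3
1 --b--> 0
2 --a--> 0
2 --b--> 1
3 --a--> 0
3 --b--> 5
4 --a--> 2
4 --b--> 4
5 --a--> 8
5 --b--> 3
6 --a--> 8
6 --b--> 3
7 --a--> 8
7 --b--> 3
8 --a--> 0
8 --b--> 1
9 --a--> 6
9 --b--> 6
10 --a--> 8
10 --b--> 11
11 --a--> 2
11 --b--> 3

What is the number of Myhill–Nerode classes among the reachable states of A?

States {4,6,7,9,10,11} cannot be reached from the start state, so discard them.
Initial partition by acceptance: {3,5} | {0,1,2,8}.
Split {0,1,2,8} by δ(·,a) → {0,1} and {2,8}.
Split {3,5} by δ(·,a) → {3} and {5}.
Split {0,1} by δ(·,b) → {0} and {1}.
The partition is now stable with 5 blocks: {3} | {0} | {2,8} | {5} | {1}.

5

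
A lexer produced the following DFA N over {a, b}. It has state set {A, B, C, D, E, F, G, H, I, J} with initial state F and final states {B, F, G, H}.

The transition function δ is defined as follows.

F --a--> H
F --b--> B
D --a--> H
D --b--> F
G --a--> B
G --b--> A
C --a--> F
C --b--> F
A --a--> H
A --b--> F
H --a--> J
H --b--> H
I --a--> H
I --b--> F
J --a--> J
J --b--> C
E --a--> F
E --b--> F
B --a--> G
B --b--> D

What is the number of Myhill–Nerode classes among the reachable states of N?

6

Reachable states from the start: {A,B,C,D,F,G,H,J}. Unreachable: {E,I} — drop them.
Initial partition by acceptance: {B,F,G,H} | {A,C,D,J}.
On input a, block {B,F,G,H} splits into {B,F,G} and {H}.
Refine {B,F,G} on symbol a: members go to different blocks, giving {B,G} and {F}.
Split {A,C,D,J} by δ(·,a) → {A,D} and {C} and {J}.
Stable partition: {B,G} | {A,D} | {H} | {F} | {C} | {J} — 6 equivalence classes.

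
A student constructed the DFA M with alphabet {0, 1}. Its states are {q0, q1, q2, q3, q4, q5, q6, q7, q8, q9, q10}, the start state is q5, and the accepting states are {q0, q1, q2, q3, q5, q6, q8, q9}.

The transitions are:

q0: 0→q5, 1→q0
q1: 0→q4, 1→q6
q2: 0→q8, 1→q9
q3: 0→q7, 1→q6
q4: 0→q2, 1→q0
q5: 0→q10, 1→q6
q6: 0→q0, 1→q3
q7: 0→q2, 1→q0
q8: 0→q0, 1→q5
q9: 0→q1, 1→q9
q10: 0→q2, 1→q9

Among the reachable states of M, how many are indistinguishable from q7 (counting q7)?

Start with accepting vs non-accepting: {q0,q1,q2,q3,q5,q6,q8,q9} | {q4,q7,q10}.
On input 0, block {q0,q1,q2,q3,q5,q6,q8,q9} splits into {q0,q2,q6,q8,q9} and {q1,q3,q5}.
Refine {q0,q2,q6,q8,q9} on symbol 0: members go to different blocks, giving {q2,q6,q8} and {q0,q9}.
Split {q2,q6,q8} by δ(·,0) → {q6,q8} and {q2}.
Stable partition: {q6,q8} | {q4,q7,q10} | {q1,q3,q5} | {q0,q9} | {q2} — 5 equivalence classes.
The equivalence class containing q7 is {q4,q7,q10}, of size 3.

3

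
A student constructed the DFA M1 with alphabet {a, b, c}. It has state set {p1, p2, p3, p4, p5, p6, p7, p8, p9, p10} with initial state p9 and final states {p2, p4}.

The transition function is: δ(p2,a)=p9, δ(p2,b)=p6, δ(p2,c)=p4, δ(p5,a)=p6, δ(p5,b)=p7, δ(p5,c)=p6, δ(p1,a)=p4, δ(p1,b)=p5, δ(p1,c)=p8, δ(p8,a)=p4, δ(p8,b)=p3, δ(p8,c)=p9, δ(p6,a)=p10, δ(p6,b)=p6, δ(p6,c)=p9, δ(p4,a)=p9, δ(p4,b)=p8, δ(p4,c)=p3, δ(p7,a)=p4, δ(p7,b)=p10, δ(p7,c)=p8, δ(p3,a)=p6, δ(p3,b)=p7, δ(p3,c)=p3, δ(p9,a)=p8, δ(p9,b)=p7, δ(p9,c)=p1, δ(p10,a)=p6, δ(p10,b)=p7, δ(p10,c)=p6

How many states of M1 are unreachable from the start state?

1

No path from p9 leads to p2; the other 9 states are all reachable.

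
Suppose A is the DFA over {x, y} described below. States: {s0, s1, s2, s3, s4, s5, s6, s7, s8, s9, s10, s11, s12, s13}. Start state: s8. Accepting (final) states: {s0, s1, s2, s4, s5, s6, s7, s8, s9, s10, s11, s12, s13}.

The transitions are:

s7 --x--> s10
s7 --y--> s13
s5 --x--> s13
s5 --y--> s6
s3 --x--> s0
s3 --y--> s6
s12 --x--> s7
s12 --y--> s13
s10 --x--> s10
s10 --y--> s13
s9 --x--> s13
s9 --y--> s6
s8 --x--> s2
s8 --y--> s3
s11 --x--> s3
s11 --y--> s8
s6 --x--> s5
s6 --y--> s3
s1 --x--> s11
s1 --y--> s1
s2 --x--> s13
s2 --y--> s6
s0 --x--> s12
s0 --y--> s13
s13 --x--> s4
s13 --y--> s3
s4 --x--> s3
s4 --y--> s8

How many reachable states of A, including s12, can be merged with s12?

States {s1,s9,s11} cannot be reached from the start state, so discard them.
Start with accepting vs non-accepting: {s0,s2,s4,s5,s6,s7,s8,s10,s12,s13} | {s3}.
Refine {s0,s2,s4,s5,s6,s7,s8,s10,s12,s13} on symbol x: members go to different blocks, giving {s0,s2,s5,s6,s7,s8,s10,s12,s13} and {s4}.
On input x, block {s0,s2,s5,s6,s7,s8,s10,s12,s13} splits into {s0,s2,s5,s6,s7,s8,s10,s12} and {s13}.
Split {s0,s2,s5,s6,s7,s8,s10,s12} by δ(·,x) → {s0,s6,s7,s8,s10,s12} and {s2,s5}.
On input x, block {s0,s6,s7,s8,s10,s12} splits into {s0,s7,s10,s12} and {s6,s8}.
No further refinement is possible. Final partition (6 blocks): {s0,s7,s10,s12} | {s3} | {s4} | {s13} | {s2,s5} | {s6,s8}.
State s12 belongs to the block {s0,s7,s10,s12}, which has 4 states.

4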